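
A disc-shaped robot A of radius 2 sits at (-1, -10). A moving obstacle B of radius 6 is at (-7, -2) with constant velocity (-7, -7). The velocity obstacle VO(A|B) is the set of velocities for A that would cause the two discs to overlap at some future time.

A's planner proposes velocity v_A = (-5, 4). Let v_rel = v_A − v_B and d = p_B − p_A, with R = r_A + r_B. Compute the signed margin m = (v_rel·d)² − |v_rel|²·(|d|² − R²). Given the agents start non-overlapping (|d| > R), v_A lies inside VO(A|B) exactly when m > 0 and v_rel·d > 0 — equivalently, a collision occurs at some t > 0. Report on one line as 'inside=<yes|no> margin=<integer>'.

d = (-6, 8),  |d|² = 100;  R = 2+6 = 8,  c = 100−8² = 36
v_rel = (2, 11),  |v_rel|² = 125;  v_rel·d = (2)·(-6) + (11)·(8) = 76
125·t² − 152·t + 36 = 0  ⇒  m = 76² − 125·36 = 1276
m = 1276 > 0,  v_rel·d = 76 > 0  ⇒  inside

inside=yes margin=1276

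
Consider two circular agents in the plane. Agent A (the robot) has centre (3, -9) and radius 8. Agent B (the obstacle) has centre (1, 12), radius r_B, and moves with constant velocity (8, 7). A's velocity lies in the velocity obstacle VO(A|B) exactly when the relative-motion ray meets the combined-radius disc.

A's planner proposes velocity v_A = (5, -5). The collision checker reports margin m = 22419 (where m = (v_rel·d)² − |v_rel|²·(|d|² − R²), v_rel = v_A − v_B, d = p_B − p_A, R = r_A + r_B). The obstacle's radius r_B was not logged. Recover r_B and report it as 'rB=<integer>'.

m = 22419
d = (-2, 21);  v_rel = (-3, -12),  |v_rel|² = 153
v_rel×d = (-3)·(21) − (-12)·(-2) = -87
since m = R²·153 − (-87)²:  R² = (7569 + 22419) / 153 = 196
R = √196 = 14  ⇒  r_B = 14 − 8 = 6

rB=6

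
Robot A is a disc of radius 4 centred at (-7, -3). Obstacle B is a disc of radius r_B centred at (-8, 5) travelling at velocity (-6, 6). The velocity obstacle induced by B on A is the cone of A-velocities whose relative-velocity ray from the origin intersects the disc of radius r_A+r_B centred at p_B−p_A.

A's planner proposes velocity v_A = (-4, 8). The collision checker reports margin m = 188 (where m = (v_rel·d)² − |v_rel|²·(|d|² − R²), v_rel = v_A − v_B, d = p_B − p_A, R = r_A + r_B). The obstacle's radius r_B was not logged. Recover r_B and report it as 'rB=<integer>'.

m = 188
d = (-1, 8);  v_rel = (2, 2),  |v_rel|² = 8
v_rel×d = (2)·(8) − (2)·(-1) = 18
since m = R²·8 − 18²:  R² = (324 + 188) / 8 = 64
R = √64 = 8  ⇒  r_B = 8 − 4 = 4

rB=4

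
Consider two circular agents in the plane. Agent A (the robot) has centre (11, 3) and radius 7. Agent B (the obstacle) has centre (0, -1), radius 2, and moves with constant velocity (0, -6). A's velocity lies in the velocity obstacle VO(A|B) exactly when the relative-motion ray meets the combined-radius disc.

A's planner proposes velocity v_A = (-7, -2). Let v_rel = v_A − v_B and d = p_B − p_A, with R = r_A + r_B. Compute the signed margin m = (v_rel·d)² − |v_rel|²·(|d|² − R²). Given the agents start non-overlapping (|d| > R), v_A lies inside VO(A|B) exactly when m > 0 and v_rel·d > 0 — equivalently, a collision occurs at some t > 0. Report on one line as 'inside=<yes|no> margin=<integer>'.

d = (-11, -4),  |d|² = 137;  R = 7+2 = 9,  c = 137−9² = 56
v_rel = (-7, 4),  |v_rel|² = 65;  v_rel·d = (-7)·(-11) + (4)·(-4) = 61
65·t² − 122·t + 56 = 0  ⇒  m = 61² − 65·56 = 81
m = 81 > 0,  v_rel·d = 61 > 0  ⇒  inside

inside=yes margin=81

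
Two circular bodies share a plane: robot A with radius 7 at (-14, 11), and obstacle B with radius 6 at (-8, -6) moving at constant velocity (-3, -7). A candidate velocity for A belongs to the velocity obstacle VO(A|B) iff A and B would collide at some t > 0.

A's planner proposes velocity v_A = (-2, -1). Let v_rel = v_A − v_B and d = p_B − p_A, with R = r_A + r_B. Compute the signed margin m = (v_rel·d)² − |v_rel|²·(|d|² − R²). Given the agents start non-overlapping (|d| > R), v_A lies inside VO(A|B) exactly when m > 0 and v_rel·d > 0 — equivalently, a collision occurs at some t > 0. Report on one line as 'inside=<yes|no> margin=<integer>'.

d = (6, -17),  |d|² = 325;  R = 7+6 = 13,  c = 325−13² = 156
v_rel = (1, 6),  |v_rel|² = 37;  v_rel·d = (1)·(6) + (6)·(-17) = -96
37·t² + 192·t + 156 = 0  ⇒  m = (-96)² − 37·156 = 3444
m = 3444 > 0,  v_rel·d = -96 < 0  ⇒  outside

inside=no margin=3444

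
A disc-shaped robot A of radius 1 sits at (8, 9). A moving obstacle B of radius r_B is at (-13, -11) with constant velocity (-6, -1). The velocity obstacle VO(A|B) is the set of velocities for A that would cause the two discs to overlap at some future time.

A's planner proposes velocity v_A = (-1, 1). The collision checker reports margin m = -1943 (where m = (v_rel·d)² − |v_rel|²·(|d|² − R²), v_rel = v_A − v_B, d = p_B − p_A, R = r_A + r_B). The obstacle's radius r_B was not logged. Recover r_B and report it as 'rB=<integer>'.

m = -1943
d = (-21, -20);  v_rel = (5, 2),  |v_rel|² = 29
v_rel×d = (5)·(-20) − (2)·(-21) = -58
since m = R²·29 − (-58)²:  R² = (3364 + -1943) / 29 = 49
R = √49 = 7  ⇒  r_B = 7 − 1 = 6

rB=6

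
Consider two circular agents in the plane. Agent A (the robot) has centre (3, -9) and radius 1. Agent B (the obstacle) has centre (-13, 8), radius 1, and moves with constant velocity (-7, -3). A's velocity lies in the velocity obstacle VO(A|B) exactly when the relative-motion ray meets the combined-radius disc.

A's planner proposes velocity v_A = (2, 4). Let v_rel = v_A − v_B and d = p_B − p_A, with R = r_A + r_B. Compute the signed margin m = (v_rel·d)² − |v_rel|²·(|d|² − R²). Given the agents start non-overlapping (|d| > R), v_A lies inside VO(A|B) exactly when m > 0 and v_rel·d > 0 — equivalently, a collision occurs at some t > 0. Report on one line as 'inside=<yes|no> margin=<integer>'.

d = (-16, 17),  |d|² = 545;  R = 1+1 = 2,  c = 545−2² = 541
v_rel = (9, 7),  |v_rel|² = 130;  v_rel·d = (9)·(-16) + (7)·(17) = -25
130·t² + 50·t + 541 = 0  ⇒  m = (-25)² − 130·541 = -69705
m = -69705 < 0,  v_rel·d = -25 < 0  ⇒  outside

inside=no margin=-69705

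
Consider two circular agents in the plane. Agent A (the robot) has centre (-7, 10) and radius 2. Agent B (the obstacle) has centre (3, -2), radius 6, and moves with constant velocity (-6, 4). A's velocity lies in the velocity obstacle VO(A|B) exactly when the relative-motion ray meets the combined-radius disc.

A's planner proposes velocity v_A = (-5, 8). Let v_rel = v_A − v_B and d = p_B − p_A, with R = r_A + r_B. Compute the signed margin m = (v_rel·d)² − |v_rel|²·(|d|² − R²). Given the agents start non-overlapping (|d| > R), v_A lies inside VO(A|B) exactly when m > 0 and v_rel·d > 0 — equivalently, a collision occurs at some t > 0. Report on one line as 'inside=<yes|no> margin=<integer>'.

d = (10, -12),  |d|² = 244;  R = 2+6 = 8,  c = 244−8² = 180
v_rel = (1, 4),  |v_rel|² = 17;  v_rel·d = (1)·(10) + (4)·(-12) = -38
17·t² + 76·t + 180 = 0  ⇒  m = (-38)² − 17·180 = -1616
m = -1616 < 0,  v_rel·d = -38 < 0  ⇒  outside

inside=no margin=-1616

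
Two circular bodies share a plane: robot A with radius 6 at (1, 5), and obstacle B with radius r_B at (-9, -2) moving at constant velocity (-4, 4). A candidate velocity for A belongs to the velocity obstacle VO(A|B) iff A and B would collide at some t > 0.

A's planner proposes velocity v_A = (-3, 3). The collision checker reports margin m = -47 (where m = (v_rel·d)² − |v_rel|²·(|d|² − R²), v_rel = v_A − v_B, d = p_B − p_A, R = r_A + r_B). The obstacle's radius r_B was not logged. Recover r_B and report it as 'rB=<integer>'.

m = -47
d = (-10, -7);  v_rel = (1, -1),  |v_rel|² = 2
v_rel×d = (1)·(-7) − (-1)·(-10) = -17
since m = R²·2 − (-17)²:  R² = (289 + -47) / 2 = 121
R = √121 = 11  ⇒  r_B = 11 − 6 = 5

rB=5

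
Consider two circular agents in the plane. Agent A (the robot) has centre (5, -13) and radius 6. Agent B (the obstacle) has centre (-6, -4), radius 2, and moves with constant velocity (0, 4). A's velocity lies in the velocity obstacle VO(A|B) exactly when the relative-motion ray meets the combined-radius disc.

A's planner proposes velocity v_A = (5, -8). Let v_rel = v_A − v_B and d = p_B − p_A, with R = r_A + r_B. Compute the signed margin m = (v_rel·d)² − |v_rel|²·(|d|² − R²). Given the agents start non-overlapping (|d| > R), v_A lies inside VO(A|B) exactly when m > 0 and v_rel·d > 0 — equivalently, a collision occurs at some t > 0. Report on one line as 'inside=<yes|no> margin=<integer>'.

d = (-11, 9),  |d|² = 202;  R = 6+2 = 8,  c = 202−8² = 138
v_rel = (5, -12),  |v_rel|² = 169;  v_rel·d = (5)·(-11) + (-12)·(9) = -163
169·t² + 326·t + 138 = 0  ⇒  m = (-163)² − 169·138 = 3247
m = 3247 > 0,  v_rel·d = -163 < 0  ⇒  outside

inside=no margin=3247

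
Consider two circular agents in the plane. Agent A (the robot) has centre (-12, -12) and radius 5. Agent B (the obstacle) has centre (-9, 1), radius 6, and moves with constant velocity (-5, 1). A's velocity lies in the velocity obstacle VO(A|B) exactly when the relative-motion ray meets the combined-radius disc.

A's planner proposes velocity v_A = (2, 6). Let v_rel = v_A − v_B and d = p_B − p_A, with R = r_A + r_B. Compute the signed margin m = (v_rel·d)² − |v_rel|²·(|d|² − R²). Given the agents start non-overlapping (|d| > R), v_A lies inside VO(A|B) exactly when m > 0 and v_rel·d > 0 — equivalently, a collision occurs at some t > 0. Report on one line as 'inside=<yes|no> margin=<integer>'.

d = (3, 13),  |d|² = 178;  R = 5+6 = 11,  c = 178−11² = 57
v_rel = (7, 5),  |v_rel|² = 74;  v_rel·d = (7)·(3) + (5)·(13) = 86
74·t² − 172·t + 57 = 0  ⇒  m = 86² − 74·57 = 3178
m = 3178 > 0,  v_rel·d = 86 > 0  ⇒  inside

inside=yes margin=3178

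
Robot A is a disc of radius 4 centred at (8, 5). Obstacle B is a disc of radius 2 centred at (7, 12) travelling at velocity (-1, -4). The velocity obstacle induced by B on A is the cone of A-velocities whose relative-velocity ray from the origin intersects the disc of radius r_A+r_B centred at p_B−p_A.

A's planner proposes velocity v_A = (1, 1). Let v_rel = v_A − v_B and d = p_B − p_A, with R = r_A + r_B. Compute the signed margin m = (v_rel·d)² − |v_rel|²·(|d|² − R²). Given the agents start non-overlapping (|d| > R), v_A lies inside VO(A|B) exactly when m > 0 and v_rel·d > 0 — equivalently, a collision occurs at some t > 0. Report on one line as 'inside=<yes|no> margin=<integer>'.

d = (-1, 7),  |d|² = 50;  R = 4+2 = 6,  c = 50−6² = 14
v_rel = (2, 5),  |v_rel|² = 29;  v_rel·d = (2)·(-1) + (5)·(7) = 33
29·t² − 66·t + 14 = 0  ⇒  m = 33² − 29·14 = 683
m = 683 > 0,  v_rel·d = 33 > 0  ⇒  inside

inside=yes margin=683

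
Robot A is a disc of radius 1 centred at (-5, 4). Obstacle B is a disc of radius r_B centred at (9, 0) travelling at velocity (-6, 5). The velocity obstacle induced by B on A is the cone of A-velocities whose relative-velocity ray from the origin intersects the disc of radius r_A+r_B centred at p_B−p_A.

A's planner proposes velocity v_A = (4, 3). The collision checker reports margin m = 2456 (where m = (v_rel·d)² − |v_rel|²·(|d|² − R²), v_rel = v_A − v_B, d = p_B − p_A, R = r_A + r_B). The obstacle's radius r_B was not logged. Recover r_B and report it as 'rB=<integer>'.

m = 2456
d = (14, -4);  v_rel = (10, -2),  |v_rel|² = 104
v_rel×d = (10)·(-4) − (-2)·(14) = -12
since m = R²·104 − (-12)²:  R² = (144 + 2456) / 104 = 25
R = √25 = 5  ⇒  r_B = 5 − 1 = 4

rB=4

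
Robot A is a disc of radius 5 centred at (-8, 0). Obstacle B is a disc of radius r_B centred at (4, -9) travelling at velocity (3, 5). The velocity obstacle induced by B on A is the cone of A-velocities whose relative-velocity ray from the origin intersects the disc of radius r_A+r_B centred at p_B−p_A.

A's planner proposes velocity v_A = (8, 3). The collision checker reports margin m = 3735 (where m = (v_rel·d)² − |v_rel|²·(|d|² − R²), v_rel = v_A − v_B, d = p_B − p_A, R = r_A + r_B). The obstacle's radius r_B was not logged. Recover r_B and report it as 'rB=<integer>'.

m = 3735
d = (12, -9);  v_rel = (5, -2),  |v_rel|² = 29
v_rel×d = (5)·(-9) − (-2)·(12) = -21
since m = R²·29 − (-21)²:  R² = (441 + 3735) / 29 = 144
R = √144 = 12  ⇒  r_B = 12 − 5 = 7

rB=7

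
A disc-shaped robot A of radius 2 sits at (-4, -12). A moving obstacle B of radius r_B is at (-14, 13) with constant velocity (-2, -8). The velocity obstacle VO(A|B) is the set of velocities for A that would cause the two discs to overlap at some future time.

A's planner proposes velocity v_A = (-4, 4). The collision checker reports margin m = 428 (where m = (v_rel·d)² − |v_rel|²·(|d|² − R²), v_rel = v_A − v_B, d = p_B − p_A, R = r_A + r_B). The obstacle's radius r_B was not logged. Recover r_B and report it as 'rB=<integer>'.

m = 428
d = (-10, 25);  v_rel = (-2, 12),  |v_rel|² = 148
v_rel×d = (-2)·(25) − (12)·(-10) = 70
since m = R²·148 − 70²:  R² = (4900 + 428) / 148 = 36
R = √36 = 6  ⇒  r_B = 6 − 2 = 4

rB=4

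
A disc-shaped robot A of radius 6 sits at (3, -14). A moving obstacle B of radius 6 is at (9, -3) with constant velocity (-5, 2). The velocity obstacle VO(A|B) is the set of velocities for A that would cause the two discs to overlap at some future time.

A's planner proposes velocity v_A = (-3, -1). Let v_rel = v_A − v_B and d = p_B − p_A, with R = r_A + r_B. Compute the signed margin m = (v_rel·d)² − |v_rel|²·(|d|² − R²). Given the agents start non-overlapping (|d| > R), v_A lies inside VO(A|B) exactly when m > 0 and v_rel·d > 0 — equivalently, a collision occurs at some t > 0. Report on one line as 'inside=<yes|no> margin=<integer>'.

d = (6, 11),  |d|² = 157;  R = 6+6 = 12,  c = 157−12² = 13
v_rel = (2, -3),  |v_rel|² = 13;  v_rel·d = (2)·(6) + (-3)·(11) = -21
13·t² + 42·t + 13 = 0  ⇒  m = (-21)² − 13·13 = 272
m = 272 > 0,  v_rel·d = -21 < 0  ⇒  outside

inside=no margin=272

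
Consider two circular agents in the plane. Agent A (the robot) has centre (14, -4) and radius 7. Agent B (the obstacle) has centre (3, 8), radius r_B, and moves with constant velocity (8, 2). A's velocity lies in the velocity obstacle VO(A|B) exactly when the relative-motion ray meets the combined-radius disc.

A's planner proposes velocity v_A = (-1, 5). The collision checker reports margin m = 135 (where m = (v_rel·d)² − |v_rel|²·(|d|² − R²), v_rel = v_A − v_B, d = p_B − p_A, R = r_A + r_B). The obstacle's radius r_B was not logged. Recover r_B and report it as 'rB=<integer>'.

m = 135
d = (-11, 12);  v_rel = (-9, 3),  |v_rel|² = 90
v_rel×d = (-9)·(12) − (3)·(-11) = -75
since m = R²·90 − (-75)²:  R² = (5625 + 135) / 90 = 64
R = √64 = 8  ⇒  r_B = 8 − 7 = 1

rB=1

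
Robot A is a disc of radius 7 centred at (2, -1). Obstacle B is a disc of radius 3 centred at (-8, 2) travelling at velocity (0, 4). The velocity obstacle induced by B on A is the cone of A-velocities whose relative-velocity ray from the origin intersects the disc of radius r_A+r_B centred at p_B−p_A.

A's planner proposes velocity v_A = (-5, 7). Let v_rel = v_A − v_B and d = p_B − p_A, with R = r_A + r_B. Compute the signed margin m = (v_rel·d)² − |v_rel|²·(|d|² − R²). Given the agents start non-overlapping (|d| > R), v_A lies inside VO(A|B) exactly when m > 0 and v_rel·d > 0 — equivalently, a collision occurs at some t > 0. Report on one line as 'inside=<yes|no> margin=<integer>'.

d = (-10, 3),  |d|² = 109;  R = 7+3 = 10,  c = 109−10² = 9
v_rel = (-5, 3),  |v_rel|² = 34;  v_rel·d = (-5)·(-10) + (3)·(3) = 59
34·t² − 118·t + 9 = 0  ⇒  m = 59² − 34·9 = 3175
m = 3175 > 0,  v_rel·d = 59 > 0  ⇒  inside

inside=yes margin=3175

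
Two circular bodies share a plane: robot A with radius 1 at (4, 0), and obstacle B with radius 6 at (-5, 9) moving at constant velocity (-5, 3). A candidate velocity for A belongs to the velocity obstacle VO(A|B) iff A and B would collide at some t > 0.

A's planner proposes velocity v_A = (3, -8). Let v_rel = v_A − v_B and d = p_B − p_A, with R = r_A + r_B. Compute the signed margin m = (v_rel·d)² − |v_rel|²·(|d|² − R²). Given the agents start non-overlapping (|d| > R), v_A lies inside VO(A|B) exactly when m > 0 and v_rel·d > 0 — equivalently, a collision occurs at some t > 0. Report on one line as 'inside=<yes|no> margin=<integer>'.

d = (-9, 9),  |d|² = 162;  R = 1+6 = 7,  c = 162−7² = 113
v_rel = (8, -11),  |v_rel|² = 185;  v_rel·d = (8)·(-9) + (-11)·(9) = -171
185·t² + 342·t + 113 = 0  ⇒  m = (-171)² − 185·113 = 8336
m = 8336 > 0,  v_rel·d = -171 < 0  ⇒  outside

inside=no margin=8336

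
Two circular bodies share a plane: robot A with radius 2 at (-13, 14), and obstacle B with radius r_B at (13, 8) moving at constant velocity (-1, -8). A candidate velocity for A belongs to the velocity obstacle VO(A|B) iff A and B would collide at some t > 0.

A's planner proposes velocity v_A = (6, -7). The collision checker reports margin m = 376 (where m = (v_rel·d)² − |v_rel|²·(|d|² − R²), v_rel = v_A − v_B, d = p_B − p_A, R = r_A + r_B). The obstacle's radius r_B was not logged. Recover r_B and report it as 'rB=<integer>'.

m = 376
d = (26, -6);  v_rel = (7, 1),  |v_rel|² = 50
v_rel×d = (7)·(-6) − (1)·(26) = -68
since m = R²·50 − (-68)²:  R² = (4624 + 376) / 50 = 100
R = √100 = 10  ⇒  r_B = 10 − 2 = 8

rB=8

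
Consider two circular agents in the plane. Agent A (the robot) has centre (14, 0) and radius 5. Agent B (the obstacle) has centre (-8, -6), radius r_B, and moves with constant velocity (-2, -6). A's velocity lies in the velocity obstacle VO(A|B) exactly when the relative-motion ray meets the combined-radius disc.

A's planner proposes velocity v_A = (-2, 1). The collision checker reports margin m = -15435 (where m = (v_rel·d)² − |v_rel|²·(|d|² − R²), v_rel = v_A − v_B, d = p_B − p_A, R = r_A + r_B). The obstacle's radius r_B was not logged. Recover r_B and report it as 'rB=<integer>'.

m = -15435
d = (-22, -6);  v_rel = (0, 7),  |v_rel|² = 49
v_rel×d = (0)·(-6) − (7)·(-22) = 154
since m = R²·49 − 154²:  R² = (23716 + -15435) / 49 = 169
R = √169 = 13  ⇒  r_B = 13 − 5 = 8

rB=8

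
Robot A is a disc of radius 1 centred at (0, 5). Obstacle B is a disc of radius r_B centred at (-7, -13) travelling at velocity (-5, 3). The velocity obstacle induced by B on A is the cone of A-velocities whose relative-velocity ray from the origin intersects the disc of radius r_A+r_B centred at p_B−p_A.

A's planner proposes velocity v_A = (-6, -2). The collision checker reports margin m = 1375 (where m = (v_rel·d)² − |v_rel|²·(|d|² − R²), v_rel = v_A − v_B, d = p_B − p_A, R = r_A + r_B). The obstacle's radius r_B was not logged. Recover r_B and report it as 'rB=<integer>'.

m = 1375
d = (-7, -18);  v_rel = (-1, -5),  |v_rel|² = 26
v_rel×d = (-1)·(-18) − (-5)·(-7) = -17
since m = R²·26 − (-17)²:  R² = (289 + 1375) / 26 = 64
R = √64 = 8  ⇒  r_B = 8 − 1 = 7

rB=7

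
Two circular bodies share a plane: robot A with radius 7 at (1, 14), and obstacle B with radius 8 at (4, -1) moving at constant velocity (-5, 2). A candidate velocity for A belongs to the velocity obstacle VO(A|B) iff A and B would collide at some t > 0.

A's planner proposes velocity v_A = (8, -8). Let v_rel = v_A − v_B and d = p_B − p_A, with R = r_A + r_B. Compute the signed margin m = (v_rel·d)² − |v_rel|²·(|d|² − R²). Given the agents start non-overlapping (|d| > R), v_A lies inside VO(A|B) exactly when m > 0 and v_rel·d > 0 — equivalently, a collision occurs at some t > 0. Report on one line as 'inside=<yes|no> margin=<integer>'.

d = (3, -15),  |d|² = 234;  R = 7+8 = 15,  c = 234−15² = 9
v_rel = (13, -10),  |v_rel|² = 269;  v_rel·d = (13)·(3) + (-10)·(-15) = 189
269·t² − 378·t + 9 = 0  ⇒  m = 189² − 269·9 = 33300
m = 33300 > 0,  v_rel·d = 189 > 0  ⇒  inside

inside=yes margin=33300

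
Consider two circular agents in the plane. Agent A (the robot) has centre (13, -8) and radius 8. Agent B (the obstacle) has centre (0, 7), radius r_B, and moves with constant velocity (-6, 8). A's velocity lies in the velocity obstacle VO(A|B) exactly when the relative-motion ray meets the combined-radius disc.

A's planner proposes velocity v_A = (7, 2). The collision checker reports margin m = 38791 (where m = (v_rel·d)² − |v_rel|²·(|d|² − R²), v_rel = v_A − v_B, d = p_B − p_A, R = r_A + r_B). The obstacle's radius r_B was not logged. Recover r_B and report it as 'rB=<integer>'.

m = 38791
d = (-13, 15);  v_rel = (13, -6),  |v_rel|² = 205
v_rel×d = (13)·(15) − (-6)·(-13) = 117
since m = R²·205 − 117²:  R² = (13689 + 38791) / 205 = 256
R = √256 = 16  ⇒  r_B = 16 − 8 = 8

rB=8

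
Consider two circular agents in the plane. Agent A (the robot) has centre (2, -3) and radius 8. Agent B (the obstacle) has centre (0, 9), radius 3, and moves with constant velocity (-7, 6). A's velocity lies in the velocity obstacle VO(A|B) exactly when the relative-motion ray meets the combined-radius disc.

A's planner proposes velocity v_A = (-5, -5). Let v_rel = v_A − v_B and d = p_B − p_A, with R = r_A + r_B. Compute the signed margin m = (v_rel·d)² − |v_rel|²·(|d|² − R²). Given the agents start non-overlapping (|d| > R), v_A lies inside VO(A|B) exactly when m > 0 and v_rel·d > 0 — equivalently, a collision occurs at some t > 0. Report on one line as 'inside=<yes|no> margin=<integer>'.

d = (-2, 12),  |d|² = 148;  R = 8+3 = 11,  c = 148−11² = 27
v_rel = (2, -11),  |v_rel|² = 125;  v_rel·d = (2)·(-2) + (-11)·(12) = -136
125·t² + 272·t + 27 = 0  ⇒  m = (-136)² − 125·27 = 15121
m = 15121 > 0,  v_rel·d = -136 < 0  ⇒  outside

inside=no margin=15121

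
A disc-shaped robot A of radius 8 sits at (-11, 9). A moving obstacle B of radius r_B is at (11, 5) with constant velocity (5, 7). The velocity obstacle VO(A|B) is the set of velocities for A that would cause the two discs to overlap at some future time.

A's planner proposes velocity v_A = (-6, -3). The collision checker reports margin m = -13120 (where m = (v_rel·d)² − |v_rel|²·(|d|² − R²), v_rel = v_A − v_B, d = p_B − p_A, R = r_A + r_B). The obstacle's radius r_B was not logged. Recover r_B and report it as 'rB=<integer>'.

m = -13120
d = (22, -4);  v_rel = (-11, -10),  |v_rel|² = 221
v_rel×d = (-11)·(-4) − (-10)·(22) = 264
since m = R²·221 − 264²:  R² = (69696 + -13120) / 221 = 256
R = √256 = 16  ⇒  r_B = 16 − 8 = 8

rB=8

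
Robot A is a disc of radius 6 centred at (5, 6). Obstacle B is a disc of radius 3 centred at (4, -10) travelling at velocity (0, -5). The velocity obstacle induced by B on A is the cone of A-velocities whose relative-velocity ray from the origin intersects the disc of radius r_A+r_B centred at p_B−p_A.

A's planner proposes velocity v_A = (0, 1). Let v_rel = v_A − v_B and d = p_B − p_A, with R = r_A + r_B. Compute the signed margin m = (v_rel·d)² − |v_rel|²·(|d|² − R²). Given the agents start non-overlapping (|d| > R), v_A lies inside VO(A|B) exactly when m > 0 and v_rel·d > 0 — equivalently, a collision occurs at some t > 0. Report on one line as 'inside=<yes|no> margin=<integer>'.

d = (-1, -16),  |d|² = 257;  R = 6+3 = 9,  c = 257−9² = 176
v_rel = (0, 6),  |v_rel|² = 36;  v_rel·d = (0)·(-1) + (6)·(-16) = -96
36·t² + 192·t + 176 = 0  ⇒  m = (-96)² − 36·176 = 2880
m = 2880 > 0,  v_rel·d = -96 < 0  ⇒  outside

inside=no margin=2880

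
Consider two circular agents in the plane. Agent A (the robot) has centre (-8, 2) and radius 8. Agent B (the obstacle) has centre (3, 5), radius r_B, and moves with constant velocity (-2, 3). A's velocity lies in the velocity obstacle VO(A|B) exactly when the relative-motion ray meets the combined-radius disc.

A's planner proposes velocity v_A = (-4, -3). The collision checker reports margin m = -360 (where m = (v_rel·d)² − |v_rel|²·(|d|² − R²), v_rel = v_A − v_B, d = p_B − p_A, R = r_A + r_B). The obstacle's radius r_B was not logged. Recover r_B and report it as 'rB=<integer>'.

m = -360
d = (11, 3);  v_rel = (-2, -6),  |v_rel|² = 40
v_rel×d = (-2)·(3) − (-6)·(11) = 60
since m = R²·40 − 60²:  R² = (3600 + -360) / 40 = 81
R = √81 = 9  ⇒  r_B = 9 − 8 = 1

rB=1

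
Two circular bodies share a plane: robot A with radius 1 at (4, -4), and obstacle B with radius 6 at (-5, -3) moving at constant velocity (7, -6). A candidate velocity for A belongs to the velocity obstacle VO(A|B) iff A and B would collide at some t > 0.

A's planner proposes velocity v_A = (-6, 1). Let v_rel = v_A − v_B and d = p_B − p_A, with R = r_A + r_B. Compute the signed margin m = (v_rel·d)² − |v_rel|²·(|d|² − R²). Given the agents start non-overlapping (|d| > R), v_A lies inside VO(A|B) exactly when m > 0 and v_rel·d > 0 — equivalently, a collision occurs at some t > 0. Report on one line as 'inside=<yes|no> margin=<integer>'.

d = (-9, 1),  |d|² = 82;  R = 1+6 = 7,  c = 82−7² = 33
v_rel = (-13, 7),  |v_rel|² = 218;  v_rel·d = (-13)·(-9) + (7)·(1) = 124
218·t² − 248·t + 33 = 0  ⇒  m = 124² − 218·33 = 8182
m = 8182 > 0,  v_rel·d = 124 > 0  ⇒  inside

inside=yes margin=8182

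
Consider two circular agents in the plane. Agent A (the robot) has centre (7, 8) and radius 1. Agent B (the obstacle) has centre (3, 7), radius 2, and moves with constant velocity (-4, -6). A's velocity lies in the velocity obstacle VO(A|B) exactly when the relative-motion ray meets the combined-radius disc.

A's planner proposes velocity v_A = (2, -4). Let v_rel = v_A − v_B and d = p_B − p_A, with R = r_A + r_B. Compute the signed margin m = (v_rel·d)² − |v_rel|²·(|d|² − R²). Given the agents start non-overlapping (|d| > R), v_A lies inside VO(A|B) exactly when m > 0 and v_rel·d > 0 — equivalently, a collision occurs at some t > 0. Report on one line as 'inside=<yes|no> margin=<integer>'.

d = (-4, -1),  |d|² = 17;  R = 1+2 = 3,  c = 17−3² = 8
v_rel = (6, 2),  |v_rel|² = 40;  v_rel·d = (6)·(-4) + (2)·(-1) = -26
40·t² + 52·t + 8 = 0  ⇒  m = (-26)² − 40·8 = 356
m = 356 > 0,  v_rel·d = -26 < 0  ⇒  outside

inside=no margin=356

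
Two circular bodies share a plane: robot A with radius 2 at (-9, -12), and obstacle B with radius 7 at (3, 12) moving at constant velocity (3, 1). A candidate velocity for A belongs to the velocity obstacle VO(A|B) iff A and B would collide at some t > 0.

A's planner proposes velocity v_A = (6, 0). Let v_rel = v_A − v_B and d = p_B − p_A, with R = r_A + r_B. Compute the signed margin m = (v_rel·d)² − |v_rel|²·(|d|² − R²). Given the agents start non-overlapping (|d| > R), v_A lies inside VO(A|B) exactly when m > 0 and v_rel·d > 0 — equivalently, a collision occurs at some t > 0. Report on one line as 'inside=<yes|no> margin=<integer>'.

d = (12, 24),  |d|² = 720;  R = 2+7 = 9,  c = 720−9² = 639
v_rel = (3, -1),  |v_rel|² = 10;  v_rel·d = (3)·(12) + (-1)·(24) = 12
10·t² − 24·t + 639 = 0  ⇒  m = 12² − 10·639 = -6246
m = -6246 < 0,  v_rel·d = 12 > 0  ⇒  outside

inside=no margin=-6246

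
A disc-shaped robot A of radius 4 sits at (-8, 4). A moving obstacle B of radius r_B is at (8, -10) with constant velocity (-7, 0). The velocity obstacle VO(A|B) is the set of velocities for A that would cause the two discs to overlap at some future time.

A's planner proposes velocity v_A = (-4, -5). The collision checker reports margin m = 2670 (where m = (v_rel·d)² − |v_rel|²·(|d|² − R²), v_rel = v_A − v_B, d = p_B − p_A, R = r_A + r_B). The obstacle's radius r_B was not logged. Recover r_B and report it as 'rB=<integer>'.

m = 2670
d = (16, -14);  v_rel = (3, -5),  |v_rel|² = 34
v_rel×d = (3)·(-14) − (-5)·(16) = 38
since m = R²·34 − 38²:  R² = (1444 + 2670) / 34 = 121
R = √121 = 11  ⇒  r_B = 11 − 4 = 7

rB=7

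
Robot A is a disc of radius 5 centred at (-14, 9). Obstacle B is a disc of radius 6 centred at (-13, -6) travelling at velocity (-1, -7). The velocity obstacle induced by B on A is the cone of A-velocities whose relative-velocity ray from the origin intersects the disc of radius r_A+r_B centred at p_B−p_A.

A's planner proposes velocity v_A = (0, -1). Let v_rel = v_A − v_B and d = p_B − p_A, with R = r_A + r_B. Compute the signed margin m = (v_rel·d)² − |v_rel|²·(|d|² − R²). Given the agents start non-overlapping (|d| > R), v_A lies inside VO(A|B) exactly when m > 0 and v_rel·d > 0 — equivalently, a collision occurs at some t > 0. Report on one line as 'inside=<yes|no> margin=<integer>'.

d = (1, -15),  |d|² = 226;  R = 5+6 = 11,  c = 226−11² = 105
v_rel = (1, 6),  |v_rel|² = 37;  v_rel·d = (1)·(1) + (6)·(-15) = -89
37·t² + 178·t + 105 = 0  ⇒  m = (-89)² − 37·105 = 4036
m = 4036 > 0,  v_rel·d = -89 < 0  ⇒  outside

inside=no margin=4036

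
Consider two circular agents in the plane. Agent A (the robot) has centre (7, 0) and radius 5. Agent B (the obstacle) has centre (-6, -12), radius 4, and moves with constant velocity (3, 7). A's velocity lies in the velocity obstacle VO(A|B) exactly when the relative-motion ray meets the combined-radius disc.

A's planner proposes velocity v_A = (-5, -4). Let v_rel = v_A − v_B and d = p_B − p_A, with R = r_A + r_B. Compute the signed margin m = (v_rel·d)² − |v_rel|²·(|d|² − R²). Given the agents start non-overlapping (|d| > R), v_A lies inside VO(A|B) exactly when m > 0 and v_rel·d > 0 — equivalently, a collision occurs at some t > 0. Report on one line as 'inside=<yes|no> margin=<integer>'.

d = (-13, -12),  |d|² = 313;  R = 5+4 = 9,  c = 313−9² = 232
v_rel = (-8, -11),  |v_rel|² = 185;  v_rel·d = (-8)·(-13) + (-11)·(-12) = 236
185·t² − 472·t + 232 = 0  ⇒  m = 236² − 185·232 = 12776
m = 12776 > 0,  v_rel·d = 236 > 0  ⇒  inside

inside=yes margin=12776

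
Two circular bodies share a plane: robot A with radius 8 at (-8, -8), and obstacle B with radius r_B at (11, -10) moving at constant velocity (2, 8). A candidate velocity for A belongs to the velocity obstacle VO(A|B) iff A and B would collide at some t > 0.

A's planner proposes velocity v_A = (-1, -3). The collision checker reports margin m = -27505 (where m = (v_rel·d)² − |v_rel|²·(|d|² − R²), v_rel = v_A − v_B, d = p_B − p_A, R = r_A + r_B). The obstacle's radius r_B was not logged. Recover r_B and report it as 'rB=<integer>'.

m = -27505
d = (19, -2);  v_rel = (-3, -11),  |v_rel|² = 130
v_rel×d = (-3)·(-2) − (-11)·(19) = 215
since m = R²·130 − 215²:  R² = (46225 + -27505) / 130 = 144
R = √144 = 12  ⇒  r_B = 12 − 8 = 4

rB=4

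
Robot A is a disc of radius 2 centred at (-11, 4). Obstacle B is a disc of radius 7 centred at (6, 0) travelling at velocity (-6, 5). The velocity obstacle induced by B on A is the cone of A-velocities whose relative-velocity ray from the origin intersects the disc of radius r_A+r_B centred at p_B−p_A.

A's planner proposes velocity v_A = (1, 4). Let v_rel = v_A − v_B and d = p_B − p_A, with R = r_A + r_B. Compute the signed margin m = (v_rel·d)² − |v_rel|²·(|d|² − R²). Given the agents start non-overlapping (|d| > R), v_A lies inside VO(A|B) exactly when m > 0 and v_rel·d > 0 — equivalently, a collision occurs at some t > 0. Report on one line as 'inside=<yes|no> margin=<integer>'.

d = (17, -4),  |d|² = 305;  R = 2+7 = 9,  c = 305−9² = 224
v_rel = (7, -1),  |v_rel|² = 50;  v_rel·d = (7)·(17) + (-1)·(-4) = 123
50·t² − 246·t + 224 = 0  ⇒  m = 123² − 50·224 = 3929
m = 3929 > 0,  v_rel·d = 123 > 0  ⇒  inside

inside=yes margin=3929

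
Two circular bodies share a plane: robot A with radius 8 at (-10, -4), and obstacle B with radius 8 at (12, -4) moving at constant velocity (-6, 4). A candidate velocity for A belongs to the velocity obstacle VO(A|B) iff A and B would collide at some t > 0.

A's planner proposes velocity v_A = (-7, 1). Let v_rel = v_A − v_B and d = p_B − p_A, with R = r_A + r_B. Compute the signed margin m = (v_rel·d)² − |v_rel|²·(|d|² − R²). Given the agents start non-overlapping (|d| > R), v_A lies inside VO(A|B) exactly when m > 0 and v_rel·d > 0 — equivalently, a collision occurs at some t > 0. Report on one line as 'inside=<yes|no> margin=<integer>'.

d = (22, 0),  |d|² = 484;  R = 8+8 = 16,  c = 484−16² = 228
v_rel = (-1, -3),  |v_rel|² = 10;  v_rel·d = (-1)·(22) + (-3)·(0) = -22
10·t² + 44·t + 228 = 0  ⇒  m = (-22)² − 10·228 = -1796
m = -1796 < 0,  v_rel·d = -22 < 0  ⇒  outside

inside=no margin=-1796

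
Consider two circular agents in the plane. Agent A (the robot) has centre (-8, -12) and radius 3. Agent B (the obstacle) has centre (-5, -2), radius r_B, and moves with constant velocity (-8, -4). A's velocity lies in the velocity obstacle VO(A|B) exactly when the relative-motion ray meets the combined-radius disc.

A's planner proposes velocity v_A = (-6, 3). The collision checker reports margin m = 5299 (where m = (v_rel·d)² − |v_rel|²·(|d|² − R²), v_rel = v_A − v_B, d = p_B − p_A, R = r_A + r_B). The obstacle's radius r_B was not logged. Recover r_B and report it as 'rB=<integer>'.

m = 5299
d = (3, 10);  v_rel = (2, 7),  |v_rel|² = 53
v_rel×d = (2)·(10) − (7)·(3) = -1
since m = R²·53 − (-1)²:  R² = (1 + 5299) / 53 = 100
R = √100 = 10  ⇒  r_B = 10 − 3 = 7

rB=7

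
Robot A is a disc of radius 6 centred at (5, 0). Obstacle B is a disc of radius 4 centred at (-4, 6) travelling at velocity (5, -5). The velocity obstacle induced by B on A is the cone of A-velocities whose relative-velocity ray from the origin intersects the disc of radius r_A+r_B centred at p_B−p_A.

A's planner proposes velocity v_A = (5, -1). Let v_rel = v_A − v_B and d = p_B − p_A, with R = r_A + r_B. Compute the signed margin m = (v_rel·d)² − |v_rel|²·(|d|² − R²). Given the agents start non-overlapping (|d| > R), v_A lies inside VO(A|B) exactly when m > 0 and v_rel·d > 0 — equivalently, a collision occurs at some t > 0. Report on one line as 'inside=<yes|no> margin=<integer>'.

d = (-9, 6),  |d|² = 117;  R = 6+4 = 10,  c = 117−10² = 17
v_rel = (0, 4),  |v_rel|² = 16;  v_rel·d = (0)·(-9) + (4)·(6) = 24
16·t² − 48·t + 17 = 0  ⇒  m = 24² − 16·17 = 304
m = 304 > 0,  v_rel·d = 24 > 0  ⇒  inside

inside=yes margin=304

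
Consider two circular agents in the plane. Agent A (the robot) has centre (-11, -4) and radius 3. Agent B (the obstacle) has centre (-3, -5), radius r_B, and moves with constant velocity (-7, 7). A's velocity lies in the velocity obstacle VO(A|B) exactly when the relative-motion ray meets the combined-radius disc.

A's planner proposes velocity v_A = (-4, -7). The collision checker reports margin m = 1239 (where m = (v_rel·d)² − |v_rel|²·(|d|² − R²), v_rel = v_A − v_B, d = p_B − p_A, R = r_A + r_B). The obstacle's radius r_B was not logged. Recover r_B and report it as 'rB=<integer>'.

m = 1239
d = (8, -1);  v_rel = (3, -14),  |v_rel|² = 205
v_rel×d = (3)·(-1) − (-14)·(8) = 109
since m = R²·205 − 109²:  R² = (11881 + 1239) / 205 = 64
R = √64 = 8  ⇒  r_B = 8 − 3 = 5

rB=5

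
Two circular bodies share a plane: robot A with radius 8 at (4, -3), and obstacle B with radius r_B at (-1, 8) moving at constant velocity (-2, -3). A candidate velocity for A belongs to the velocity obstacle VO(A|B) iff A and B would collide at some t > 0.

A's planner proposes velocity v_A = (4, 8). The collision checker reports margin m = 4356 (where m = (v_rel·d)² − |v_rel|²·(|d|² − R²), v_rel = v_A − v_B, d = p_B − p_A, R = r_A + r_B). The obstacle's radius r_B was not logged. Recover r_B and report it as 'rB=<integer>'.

m = 4356
d = (-5, 11);  v_rel = (6, 11),  |v_rel|² = 157
v_rel×d = (6)·(11) − (11)·(-5) = 121
since m = R²·157 − 121²:  R² = (14641 + 4356) / 157 = 121
R = √121 = 11  ⇒  r_B = 11 − 8 = 3

rB=3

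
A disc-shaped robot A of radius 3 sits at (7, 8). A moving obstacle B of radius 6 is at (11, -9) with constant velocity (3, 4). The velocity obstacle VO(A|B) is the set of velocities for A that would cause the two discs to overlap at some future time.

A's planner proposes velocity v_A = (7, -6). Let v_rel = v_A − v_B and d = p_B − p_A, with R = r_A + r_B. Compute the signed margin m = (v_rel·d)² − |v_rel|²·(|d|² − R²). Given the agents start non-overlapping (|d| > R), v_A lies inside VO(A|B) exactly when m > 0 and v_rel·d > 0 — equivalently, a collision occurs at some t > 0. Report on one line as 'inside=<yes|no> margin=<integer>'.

d = (4, -17),  |d|² = 305;  R = 3+6 = 9,  c = 305−9² = 224
v_rel = (4, -10),  |v_rel|² = 116;  v_rel·d = (4)·(4) + (-10)·(-17) = 186
116·t² − 372·t + 224 = 0  ⇒  m = 186² − 116·224 = 8612
m = 8612 > 0,  v_rel·d = 186 > 0  ⇒  inside

inside=yes margin=8612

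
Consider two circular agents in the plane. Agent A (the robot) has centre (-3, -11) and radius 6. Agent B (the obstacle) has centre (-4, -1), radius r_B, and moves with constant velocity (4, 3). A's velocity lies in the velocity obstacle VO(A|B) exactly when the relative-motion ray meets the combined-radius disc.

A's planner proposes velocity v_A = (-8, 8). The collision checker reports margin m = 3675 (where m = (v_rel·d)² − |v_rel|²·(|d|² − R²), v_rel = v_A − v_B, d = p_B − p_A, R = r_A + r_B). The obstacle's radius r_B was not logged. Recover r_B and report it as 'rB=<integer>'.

m = 3675
d = (-1, 10);  v_rel = (-12, 5),  |v_rel|² = 169
v_rel×d = (-12)·(10) − (5)·(-1) = -115
since m = R²·169 − (-115)²:  R² = (13225 + 3675) / 169 = 100
R = √100 = 10  ⇒  r_B = 10 − 6 = 4

rB=4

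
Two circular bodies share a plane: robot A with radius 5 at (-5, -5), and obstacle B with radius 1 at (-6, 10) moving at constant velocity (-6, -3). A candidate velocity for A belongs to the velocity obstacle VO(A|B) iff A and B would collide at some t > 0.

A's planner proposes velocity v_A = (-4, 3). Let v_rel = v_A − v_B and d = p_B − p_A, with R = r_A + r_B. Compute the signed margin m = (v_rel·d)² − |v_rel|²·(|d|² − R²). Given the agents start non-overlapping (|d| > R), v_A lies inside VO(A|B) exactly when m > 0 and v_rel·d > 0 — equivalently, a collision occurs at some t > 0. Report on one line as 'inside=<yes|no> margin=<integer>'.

d = (-1, 15),  |d|² = 226;  R = 5+1 = 6,  c = 226−6² = 190
v_rel = (2, 6),  |v_rel|² = 40;  v_rel·d = (2)·(-1) + (6)·(15) = 88
40·t² − 176·t + 190 = 0  ⇒  m = 88² − 40·190 = 144
m = 144 > 0,  v_rel·d = 88 > 0  ⇒  inside

inside=yes margin=144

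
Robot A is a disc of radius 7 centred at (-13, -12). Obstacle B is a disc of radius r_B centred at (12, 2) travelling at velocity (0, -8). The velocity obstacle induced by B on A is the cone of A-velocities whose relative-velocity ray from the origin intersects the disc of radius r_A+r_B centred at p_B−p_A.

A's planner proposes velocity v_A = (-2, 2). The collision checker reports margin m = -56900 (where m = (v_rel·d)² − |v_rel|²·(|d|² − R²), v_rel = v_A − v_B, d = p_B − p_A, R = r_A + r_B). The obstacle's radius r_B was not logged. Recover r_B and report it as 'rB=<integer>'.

m = -56900
d = (25, 14);  v_rel = (-2, 10),  |v_rel|² = 104
v_rel×d = (-2)·(14) − (10)·(25) = -278
since m = R²·104 − (-278)²:  R² = (77284 + -56900) / 104 = 196
R = √196 = 14  ⇒  r_B = 14 − 7 = 7

rB=7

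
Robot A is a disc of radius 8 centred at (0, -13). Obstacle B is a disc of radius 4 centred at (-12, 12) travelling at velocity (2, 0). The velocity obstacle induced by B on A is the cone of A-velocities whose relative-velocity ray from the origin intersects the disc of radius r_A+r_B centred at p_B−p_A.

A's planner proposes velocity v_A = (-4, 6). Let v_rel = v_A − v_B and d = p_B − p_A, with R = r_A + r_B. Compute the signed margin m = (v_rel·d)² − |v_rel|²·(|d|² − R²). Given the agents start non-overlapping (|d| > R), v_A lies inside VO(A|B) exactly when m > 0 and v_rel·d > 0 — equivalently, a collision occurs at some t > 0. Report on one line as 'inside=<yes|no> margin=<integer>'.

d = (-12, 25),  |d|² = 769;  R = 8+4 = 12,  c = 769−12² = 625
v_rel = (-6, 6),  |v_rel|² = 72;  v_rel·d = (-6)·(-12) + (6)·(25) = 222
72·t² − 444·t + 625 = 0  ⇒  m = 222² − 72·625 = 4284
m = 4284 > 0,  v_rel·d = 222 > 0  ⇒  inside

inside=yes margin=4284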